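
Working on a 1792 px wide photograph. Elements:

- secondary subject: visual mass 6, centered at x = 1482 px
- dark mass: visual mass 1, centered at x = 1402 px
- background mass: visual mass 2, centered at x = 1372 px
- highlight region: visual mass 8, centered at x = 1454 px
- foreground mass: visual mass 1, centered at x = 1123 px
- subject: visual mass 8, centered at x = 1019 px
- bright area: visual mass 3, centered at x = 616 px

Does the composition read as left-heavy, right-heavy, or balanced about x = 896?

Weights sum to 6 + 1 + 2 + 8 + 1 + 8 + 3 = 29.
Σw·x = 35793; x̄ = 35793/29 ≈ 1234.24.
1234.2 lies right of the midline 896, so the layout is right-heavy.

right-heavy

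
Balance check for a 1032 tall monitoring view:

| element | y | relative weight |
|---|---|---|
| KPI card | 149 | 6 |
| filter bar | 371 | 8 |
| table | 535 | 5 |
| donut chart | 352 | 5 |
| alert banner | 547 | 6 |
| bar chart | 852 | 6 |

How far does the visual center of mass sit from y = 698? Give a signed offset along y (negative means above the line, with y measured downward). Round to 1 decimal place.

Weights sum to 6 + 8 + 5 + 5 + 6 + 6 = 36.
y: (6·149 + 8·371 + 5·535 + 5·352 + 6·547 + 6·852) / 36 = 16691 / 36 ≈ 463.64
Offset from y = 698: 463.64 − 698 ≈ -234.36.

≈ -234.4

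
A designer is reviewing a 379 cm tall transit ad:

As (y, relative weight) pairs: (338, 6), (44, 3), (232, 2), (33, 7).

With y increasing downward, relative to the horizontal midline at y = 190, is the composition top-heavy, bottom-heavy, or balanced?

top-heavy

Total weight = 6 + 3 + 2 + 7 = 18.
Σw·y = 6·338 + 3·44 + 2·232 + 7·33 = 2855, so ȳ = 2855/18 ≈ 158.61.
Since 158.6 is above (smaller y than) 190, the composition reads top-heavy.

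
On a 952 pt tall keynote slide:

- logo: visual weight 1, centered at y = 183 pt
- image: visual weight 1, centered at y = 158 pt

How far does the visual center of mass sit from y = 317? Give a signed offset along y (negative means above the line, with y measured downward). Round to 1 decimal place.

≈ -146.5 pt

Total weight = 1 + 1 = 2.
Σw·y = 1·183 + 1·158 = 341, so ȳ = 341/2 ≈ 170.50.
Offset from y = 317: 170.50 − 317 ≈ -146.50.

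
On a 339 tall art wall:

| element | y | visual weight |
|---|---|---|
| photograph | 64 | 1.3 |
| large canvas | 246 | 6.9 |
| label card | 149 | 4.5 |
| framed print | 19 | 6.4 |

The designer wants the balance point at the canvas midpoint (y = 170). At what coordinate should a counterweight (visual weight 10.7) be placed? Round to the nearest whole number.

After adding the counterweight, total weight = 1.3 + 6.9 + 4.5 + 6.4 + 10.7 = 29.8.
y: need Σw·y = 29.8·170 = 5066.0. Existing = 1.3·64 + 6.9·246 + 4.5·149 + 6.4·19 = 2572.7. Remainder 2493.3 / 10.7 ≈ 233.02.

y ≈ 233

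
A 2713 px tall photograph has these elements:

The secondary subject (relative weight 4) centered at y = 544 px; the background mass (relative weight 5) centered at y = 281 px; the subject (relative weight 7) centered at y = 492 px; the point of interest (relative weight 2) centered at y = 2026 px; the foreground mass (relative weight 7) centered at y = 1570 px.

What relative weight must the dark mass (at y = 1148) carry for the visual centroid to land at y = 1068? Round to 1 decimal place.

Fixed elements: Σw = 4 + 5 + 7 + 2 + 7 = 25, Σw·y = 4·544 + 5·281 + 7·492 + 2·2026 + 7·1570 = 22067.
Balance at y = 1068 requires (22067 + w·1148) / (25 + w) = 1068.
Solving: w = (1068·25 − 22067) / (1148 − 1068) = 4633 / 80 ≈ 57.91.

w ≈ 57.9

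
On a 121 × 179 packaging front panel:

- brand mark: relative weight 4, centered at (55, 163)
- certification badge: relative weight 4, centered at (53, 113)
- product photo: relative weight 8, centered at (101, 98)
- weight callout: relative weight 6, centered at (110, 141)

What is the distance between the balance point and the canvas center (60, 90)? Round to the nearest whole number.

≈ 43

Σw = 4 + 4 + 8 + 6 = 22.
Σw·x = 4·55 + 4·53 + 8·101 + 6·110 = 1900, so x̄ = 1900/22 ≈ 86.36.
Σw·y = 4·163 + 4·113 + 8·98 + 6·141 = 2734, so ȳ = 2734/22 ≈ 124.27.
Relative to (60, 90): Δ = (26.36, 34.27); |Δ| = √(26.36² + 34.27²) ≈ 43.24.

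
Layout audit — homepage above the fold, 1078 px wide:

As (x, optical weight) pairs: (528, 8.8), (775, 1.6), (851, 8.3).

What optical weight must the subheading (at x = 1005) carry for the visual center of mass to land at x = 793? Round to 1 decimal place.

Fixed elements: Σw = 8.8 + 1.6 + 8.3 = 18.7, Σw·x = 8.8·528 + 1.6·775 + 8.3·851 = 12949.7.
Set Σw·x/Σw = 793: (12949.7 + 1005w) = 793·(18.7 + w).
Rearranging, w·(1005 − 793) = 793·18.7 − 12949.7 = 1879.4, so w ≈ 1879.4/212 = 8.87.

w ≈ 8.9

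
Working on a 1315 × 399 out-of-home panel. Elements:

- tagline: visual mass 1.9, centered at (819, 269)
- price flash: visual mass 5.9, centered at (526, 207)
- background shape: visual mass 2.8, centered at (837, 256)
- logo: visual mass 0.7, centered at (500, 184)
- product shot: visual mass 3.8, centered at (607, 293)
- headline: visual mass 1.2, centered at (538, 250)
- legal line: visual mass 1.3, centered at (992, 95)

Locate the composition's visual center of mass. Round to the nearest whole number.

Weights sum to 1.9 + 5.9 + 2.8 + 0.7 + 3.8 + 1.2 + 1.3 = 17.6.
Σw·x = 1.9·819 + 5.9·526 + 2.8·837 + 0.7·500 + 3.8·607 + 1.2·538 + 1.3·992 = 11594.9, so x̄ = 11594.9/17.6 ≈ 658.80.
Σw·y = 1.9·269 + 5.9·207 + 2.8·256 + 0.7·184 + 3.8·293 + 1.2·250 + 1.3·95 = 4114.9, so ȳ = 4114.9/17.6 ≈ 233.80.

(659, 234)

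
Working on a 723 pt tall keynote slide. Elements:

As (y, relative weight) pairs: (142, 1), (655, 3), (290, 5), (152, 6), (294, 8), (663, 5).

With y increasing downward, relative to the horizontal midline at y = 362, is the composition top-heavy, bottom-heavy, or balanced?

balanced

Total weight = 1 + 3 + 5 + 6 + 8 + 5 = 28.
y: (1·142 + 3·655 + 5·290 + 6·152 + 8·294 + 5·663) / 28 = 10136 / 28 ≈ 362.00
That equals the midline 362 — balanced.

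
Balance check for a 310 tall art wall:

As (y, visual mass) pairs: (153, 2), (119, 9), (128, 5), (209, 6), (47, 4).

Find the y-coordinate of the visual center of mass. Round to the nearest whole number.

Total weight = 2 + 9 + 5 + 6 + 4 = 26.
Σw·y = 2·153 + 9·119 + 5·128 + 6·209 + 4·47 = 3459, so ȳ = 3459/26 ≈ 133.04.

y ≈ 133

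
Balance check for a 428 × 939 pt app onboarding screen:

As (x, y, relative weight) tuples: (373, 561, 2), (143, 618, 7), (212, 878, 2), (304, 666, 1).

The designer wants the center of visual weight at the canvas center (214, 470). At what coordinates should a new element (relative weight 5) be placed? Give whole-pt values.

(233, 24)

With the new element, Σw becomes 2 + 7 + 2 + 1 + 5 = 17.
x: need Σw·x = 17·214 = 3638. Existing = 2·373 + 7·143 + 2·212 + 1·304 = 2475. Remainder 1163 / 5 ≈ 232.60.
y: need Σw·y = 17·470 = 7990. Existing = 2·561 + 7·618 + 2·878 + 1·666 = 7870. Remainder 120 / 5 ≈ 24.00.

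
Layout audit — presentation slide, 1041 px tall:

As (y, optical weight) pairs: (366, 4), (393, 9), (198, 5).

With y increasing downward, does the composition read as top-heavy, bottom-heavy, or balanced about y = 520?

top-heavy

Total weight = 4 + 9 + 5 = 18.
y: (4·366 + 9·393 + 5·198) / 18 = 5991 / 18 ≈ 332.83
332.8 lies above (smaller y than) the midline 520, so the layout is top-heavy.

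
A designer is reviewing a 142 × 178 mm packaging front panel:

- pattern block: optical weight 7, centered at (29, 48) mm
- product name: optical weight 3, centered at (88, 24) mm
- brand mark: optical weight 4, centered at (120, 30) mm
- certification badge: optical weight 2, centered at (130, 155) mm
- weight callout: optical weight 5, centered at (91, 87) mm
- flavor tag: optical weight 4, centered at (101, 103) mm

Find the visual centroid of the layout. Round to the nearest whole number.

(83, 67)

Σw = 7 + 3 + 4 + 2 + 5 + 4 = 25.
x: moment 2066 / weight 25 ≈ 82.64
Σw·y = 1685; ȳ = 1685/25 ≈ 67.40.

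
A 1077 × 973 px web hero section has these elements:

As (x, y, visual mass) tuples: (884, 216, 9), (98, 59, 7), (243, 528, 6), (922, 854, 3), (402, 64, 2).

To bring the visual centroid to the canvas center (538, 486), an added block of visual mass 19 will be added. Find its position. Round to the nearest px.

(583, 744)

With the added block, Σw becomes 9 + 7 + 6 + 3 + 2 + 19 = 46.
x: need Σw·x = 46·538 = 24748. Existing = 9·884 + 7·98 + 6·243 + 3·922 + 2·402 = 13670. Remainder 11078 / 19 ≈ 583.05.
y: need Σw·y = 46·486 = 22356. Existing = 9·216 + 7·59 + 6·528 + 3·854 + 2·64 = 8215. Remainder 14141 / 19 ≈ 744.26.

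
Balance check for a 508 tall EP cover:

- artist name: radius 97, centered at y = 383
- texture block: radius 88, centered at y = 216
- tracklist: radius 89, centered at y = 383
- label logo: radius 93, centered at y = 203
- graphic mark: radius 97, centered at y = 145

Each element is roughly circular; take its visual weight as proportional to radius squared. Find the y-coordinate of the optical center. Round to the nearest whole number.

y ≈ 265

r² weights: artist name 97² = 9409, texture block 88² = 7744, tracklist 89² = 7921, label logo 93² = 8649, graphic mark 97² = 9409. Total = 43132.
y-moment: 9409·383 + 7744·216 + 7921·383 + 8649·203 + 9409·145 = 11430146; centroid 11430146/43132 ≈ 265.00.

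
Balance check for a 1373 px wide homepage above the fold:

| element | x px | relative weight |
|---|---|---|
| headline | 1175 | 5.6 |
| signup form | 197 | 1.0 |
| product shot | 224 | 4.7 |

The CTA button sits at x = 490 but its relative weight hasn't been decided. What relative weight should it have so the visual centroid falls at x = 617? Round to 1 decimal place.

Known weights sum to 5.6 + 1.0 + 4.7 = 11.3; their moment is 5.6·1175 + 1.0·197 + 4.7·224 = 7829.8.
Set Σw·x/Σw = 617: (7829.8 + 490w) = 617·(11.3 + w).
Rearranging, w·(490 − 617) = 617·11.3 − 7829.8 = -857.7, so w ≈ -857.7/-127 = 6.75.

w ≈ 6.8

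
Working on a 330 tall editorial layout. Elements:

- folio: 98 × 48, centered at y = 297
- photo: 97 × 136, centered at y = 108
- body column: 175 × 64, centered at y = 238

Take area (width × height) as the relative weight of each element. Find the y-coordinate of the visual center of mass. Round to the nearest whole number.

Areas → weights: folio 98·48 = 4704, photo 97·136 = 13192, body column 175·64 = 11200; Σw = 29096.
Σw·y = 4704·297 + 13192·108 + 11200·238 = 5487424, so ȳ = 5487424/29096 ≈ 188.60.

y ≈ 189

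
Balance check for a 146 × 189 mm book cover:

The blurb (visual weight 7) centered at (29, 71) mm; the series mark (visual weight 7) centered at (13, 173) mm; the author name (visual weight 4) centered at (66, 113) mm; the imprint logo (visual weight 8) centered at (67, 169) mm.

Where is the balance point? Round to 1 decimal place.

Σw = 7 + 7 + 4 + 8 = 26.
x: (7·29 + 7·13 + 4·66 + 8·67) / 26 = 1094 / 26 ≈ 42.08
y: (7·71 + 7·173 + 4·113 + 8·169) / 26 = 3512 / 26 ≈ 135.08

(42.1, 135.1)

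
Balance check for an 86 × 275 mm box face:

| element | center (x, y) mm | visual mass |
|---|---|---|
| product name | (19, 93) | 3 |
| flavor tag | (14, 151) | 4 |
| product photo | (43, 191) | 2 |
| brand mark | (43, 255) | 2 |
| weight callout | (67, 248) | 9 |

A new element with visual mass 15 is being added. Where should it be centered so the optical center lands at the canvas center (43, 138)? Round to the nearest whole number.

New total weight: (3 + 4 + 2 + 2 + 9) + 15 = 35.
Along x: (888 + 15·x) / 35 = 43 (existing moment 3·19 + 4·14 + 2·43 + 2·43 + 9·67 = 888) ⇒ x = (1505 − 888) / 15 ≈ 41.13.
Along y: (4007 + 15·y) / 35 = 138 (existing moment 3·93 + 4·151 + 2·191 + 2·255 + 9·248 = 4007) ⇒ y = (4830 − 4007) / 15 ≈ 54.87.

(41, 55)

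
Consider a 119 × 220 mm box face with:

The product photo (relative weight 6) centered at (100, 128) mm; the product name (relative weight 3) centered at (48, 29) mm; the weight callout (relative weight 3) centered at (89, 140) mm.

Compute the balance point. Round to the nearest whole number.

(84, 106)

Total weight = 6 + 3 + 3 = 12.
Σw·x = 6·100 + 3·48 + 3·89 = 1011, so x̄ = 1011/12 ≈ 84.25.
Σw·y = 6·128 + 3·29 + 3·140 = 1275, so ȳ = 1275/12 ≈ 106.25.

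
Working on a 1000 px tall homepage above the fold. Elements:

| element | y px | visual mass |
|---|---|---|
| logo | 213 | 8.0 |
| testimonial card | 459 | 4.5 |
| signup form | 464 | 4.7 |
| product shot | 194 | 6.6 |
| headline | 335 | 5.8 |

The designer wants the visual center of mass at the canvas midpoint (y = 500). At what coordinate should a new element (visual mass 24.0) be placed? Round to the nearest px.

New total weight: (8.0 + 4.5 + 4.7 + 6.6 + 5.8) + 24.0 = 53.6.
Along y: (9173.7 + 24.0·y) / 53.6 = 500 (existing moment 8.0·213 + 4.5·459 + 4.7·464 + 6.6·194 + 5.8·335 = 9173.7) ⇒ y = (26800.0 − 9173.7) / 24.0 ≈ 734.43.

y ≈ 734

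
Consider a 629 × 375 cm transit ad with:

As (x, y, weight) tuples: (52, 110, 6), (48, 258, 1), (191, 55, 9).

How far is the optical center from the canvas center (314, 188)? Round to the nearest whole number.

Total weight = 6 + 1 + 9 = 16.
x-moment: 6·52 + 1·48 + 9·191 = 2079; centroid 2079/16 ≈ 129.94.
y-moment: 6·110 + 1·258 + 9·55 = 1413; centroid 1413/16 ≈ 88.31.
Relative to (314, 188): Δ = (-184.06, -99.69); |Δ| = √(-184.06² + -99.69²) ≈ 209.32.

≈ 209 cm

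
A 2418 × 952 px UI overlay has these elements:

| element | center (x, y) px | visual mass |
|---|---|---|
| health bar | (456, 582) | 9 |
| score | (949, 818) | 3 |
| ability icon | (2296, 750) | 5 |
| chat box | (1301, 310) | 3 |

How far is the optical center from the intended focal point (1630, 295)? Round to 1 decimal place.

≈ 606.8 px

Σw = 9 + 3 + 5 + 3 = 20.
Σw·x = 9·456 + 3·949 + 5·2296 + 3·1301 = 22334, so x̄ = 22334/20 ≈ 1116.70.
Σw·y = 9·582 + 3·818 + 5·750 + 3·310 = 12372, so ȳ = 12372/20 ≈ 618.60.
Offset from (1630, 295): Δx ≈ -513.30, Δy ≈ 323.60; distance = √(Δx² + Δy²) ≈ 606.79.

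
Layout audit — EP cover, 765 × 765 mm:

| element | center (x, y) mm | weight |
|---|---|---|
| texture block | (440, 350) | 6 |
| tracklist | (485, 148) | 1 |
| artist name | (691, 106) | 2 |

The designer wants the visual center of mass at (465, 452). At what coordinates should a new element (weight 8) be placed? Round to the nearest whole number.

(425, 653)

New total weight: (6 + 1 + 2) + 8 = 17.
Along x: (4507 + 8·x) / 17 = 465 (existing moment 6·440 + 1·485 + 2·691 = 4507) ⇒ x = (7905 − 4507) / 8 ≈ 424.75.
Along y: (2460 + 8·y) / 17 = 452 (existing moment 6·350 + 1·148 + 2·106 = 2460) ⇒ y = (7684 − 2460) / 8 ≈ 653.00.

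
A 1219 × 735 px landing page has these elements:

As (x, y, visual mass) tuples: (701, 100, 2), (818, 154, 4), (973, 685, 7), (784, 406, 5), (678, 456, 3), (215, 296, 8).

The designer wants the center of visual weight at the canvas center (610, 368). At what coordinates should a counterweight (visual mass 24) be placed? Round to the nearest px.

New total weight: (2 + 4 + 7 + 5 + 3 + 8) + 24 = 53.
x: need Σw·x = 53·610 = 32330. Existing = 2·701 + 4·818 + 7·973 + 5·784 + 3·678 + 8·215 = 19159. Remainder 13171 / 24 ≈ 548.79.
y: need Σw·y = 53·368 = 19504. Existing = 2·100 + 4·154 + 7·685 + 5·406 + 3·456 + 8·296 = 11377. Remainder 8127 / 24 ≈ 338.62.

(549, 339)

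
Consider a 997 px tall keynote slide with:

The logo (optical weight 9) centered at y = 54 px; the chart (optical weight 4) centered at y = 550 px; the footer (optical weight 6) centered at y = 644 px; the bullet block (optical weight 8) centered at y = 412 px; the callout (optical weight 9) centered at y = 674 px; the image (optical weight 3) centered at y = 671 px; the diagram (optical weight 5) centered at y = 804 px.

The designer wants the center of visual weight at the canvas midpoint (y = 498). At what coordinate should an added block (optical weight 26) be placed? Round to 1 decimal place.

With the added block, Σw becomes 9 + 4 + 6 + 8 + 9 + 3 + 5 + 26 = 70.
y: need Σw·y = 70·498 = 34860. Existing = 9·54 + 4·550 + 6·644 + 8·412 + 9·674 + 3·671 + 5·804 = 21945. Remainder 12915 / 26 ≈ 496.73.

y ≈ 496.7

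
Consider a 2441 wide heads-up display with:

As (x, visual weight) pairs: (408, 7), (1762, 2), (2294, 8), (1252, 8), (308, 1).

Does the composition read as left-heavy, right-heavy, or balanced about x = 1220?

right-heavy

Weights sum to 7 + 2 + 8 + 8 + 1 = 26.
x-moment: 7·408 + 2·1762 + 8·2294 + 8·1252 + 1·308 = 35056; centroid 35056/26 ≈ 1348.31.
1348.3 lies right of the midline 1220, so the layout is right-heavy.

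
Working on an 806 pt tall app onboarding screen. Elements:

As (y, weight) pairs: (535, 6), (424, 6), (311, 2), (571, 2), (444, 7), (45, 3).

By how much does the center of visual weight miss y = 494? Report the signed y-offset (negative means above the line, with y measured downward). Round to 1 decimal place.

≈ -80.1 pt

Weights sum to 6 + 6 + 2 + 2 + 7 + 3 = 26.
Σw·y = 10761; ȳ = 10761/26 ≈ 413.88.
Difference: 413.88 − 494 ≈ -80.12.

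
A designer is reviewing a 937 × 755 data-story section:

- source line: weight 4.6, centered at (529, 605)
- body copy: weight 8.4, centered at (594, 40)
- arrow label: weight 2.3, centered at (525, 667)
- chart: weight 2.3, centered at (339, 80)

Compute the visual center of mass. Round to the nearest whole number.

Total weight = 4.6 + 8.4 + 2.3 + 2.3 = 17.6.
Σw·x = 4.6·529 + 8.4·594 + 2.3·525 + 2.3·339 = 9410.2, so x̄ = 9410.2/17.6 ≈ 534.67.
Σw·y = 4.6·605 + 8.4·40 + 2.3·667 + 2.3·80 = 4837.1, so ȳ = 4837.1/17.6 ≈ 274.84.

(535, 275)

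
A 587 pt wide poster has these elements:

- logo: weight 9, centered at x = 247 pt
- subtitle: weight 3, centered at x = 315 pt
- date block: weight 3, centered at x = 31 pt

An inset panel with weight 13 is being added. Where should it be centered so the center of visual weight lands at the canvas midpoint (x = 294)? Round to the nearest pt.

After adding the inset panel, total weight = 9 + 3 + 3 + 13 = 28.
x: need Σw·x = 28·294 = 8232. Existing = 9·247 + 3·315 + 3·31 = 3261. Remainder 4971 / 13 ≈ 382.38.

x ≈ 382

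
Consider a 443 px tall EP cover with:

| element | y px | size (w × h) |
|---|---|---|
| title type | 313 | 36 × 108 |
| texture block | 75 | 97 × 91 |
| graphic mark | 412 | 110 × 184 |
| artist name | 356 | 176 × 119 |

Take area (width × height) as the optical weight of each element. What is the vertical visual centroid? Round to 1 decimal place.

y ≈ 327.9

Areas: title type 36·108 = 3888, texture block 97·91 = 8827, graphic mark 110·184 = 20240, artist name 176·119 = 20944. Total weight = 53899.
y: (3888·313 + 8827·75 + 20240·412 + 20944·356) / 53899 = 17673913 / 53899 ≈ 327.91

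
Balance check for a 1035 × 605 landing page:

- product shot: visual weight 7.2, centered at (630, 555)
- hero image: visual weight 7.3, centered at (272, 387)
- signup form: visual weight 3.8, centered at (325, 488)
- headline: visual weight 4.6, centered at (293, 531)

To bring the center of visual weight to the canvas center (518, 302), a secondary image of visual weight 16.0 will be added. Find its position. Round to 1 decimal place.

(690.4, 39.4)

With the secondary image, Σw becomes 7.2 + 7.3 + 3.8 + 4.6 + 16.0 = 38.9.
x: target moment 38.9×518 = 20150.2; current 7.2·630 + 7.3·272 + 3.8·325 + 4.6·293 = 9104.4; the secondary image supplies 11045.8, so x = 11045.8/16.0 ≈ 690.36.
y: target moment 38.9×302 = 11747.8; current 7.2·555 + 7.3·387 + 3.8·488 + 4.6·531 = 11118.1; the secondary image supplies 629.7, so y = 629.7/16.0 ≈ 39.36.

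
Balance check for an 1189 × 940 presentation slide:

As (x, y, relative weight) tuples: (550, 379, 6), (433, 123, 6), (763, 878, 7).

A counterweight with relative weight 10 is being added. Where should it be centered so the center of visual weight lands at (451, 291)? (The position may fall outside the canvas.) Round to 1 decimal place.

After adding the counterweight, total weight = 6 + 6 + 7 + 10 = 29.
x: target moment 29×451 = 13079; current 6·550 + 6·433 + 7·763 = 11239; the counterweight supplies 1840, so x = 1840/10 ≈ 184.00.
y: target moment 29×291 = 8439; current 6·379 + 6·123 + 7·878 = 9158; the counterweight supplies -719, so y = -719/10 ≈ -71.90.

(184.0, -71.9)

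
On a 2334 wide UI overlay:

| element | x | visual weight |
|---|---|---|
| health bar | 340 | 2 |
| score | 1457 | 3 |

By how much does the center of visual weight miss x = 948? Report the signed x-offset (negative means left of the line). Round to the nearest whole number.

≈ 62

Weights sum to 2 + 3 = 5.
x-moment: 2·340 + 3·1457 = 5051; centroid 5051/5 ≈ 1010.20.
Difference: 1010.20 − 948 ≈ 62.20.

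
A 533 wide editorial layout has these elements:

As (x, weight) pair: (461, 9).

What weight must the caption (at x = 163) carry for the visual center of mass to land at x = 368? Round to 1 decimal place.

w ≈ 4.1

Known: weight 9 with moment 9·461 = 4149.
For the centroid to hit 368: (4149 + w·163) / (9 + w) = 368.
Solving: w = (368·9 − 4149) / (163 − 368) = -837 / -205 ≈ 4.08.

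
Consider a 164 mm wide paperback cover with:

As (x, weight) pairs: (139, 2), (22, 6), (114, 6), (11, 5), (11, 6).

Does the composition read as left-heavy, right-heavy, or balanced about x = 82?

left-heavy

Total weight = 2 + 6 + 6 + 5 + 6 = 25.
x: (2·139 + 6·22 + 6·114 + 5·11 + 6·11) / 25 = 1215 / 25 ≈ 48.60
48.6 vs midline 82 → left-heavy.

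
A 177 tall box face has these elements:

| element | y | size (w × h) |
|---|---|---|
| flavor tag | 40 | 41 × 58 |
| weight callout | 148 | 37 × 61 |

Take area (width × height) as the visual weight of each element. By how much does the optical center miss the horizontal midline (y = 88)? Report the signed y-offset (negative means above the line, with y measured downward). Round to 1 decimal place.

≈ 4.6

Areas: flavor tag 41·58 = 2378, weight callout 37·61 = 2257. Total weight = 4635.
Σw·y = 2378·40 + 2257·148 = 429156, so ȳ = 429156/4635 ≈ 92.59.
Difference: 92.59 − 88 ≈ 4.59.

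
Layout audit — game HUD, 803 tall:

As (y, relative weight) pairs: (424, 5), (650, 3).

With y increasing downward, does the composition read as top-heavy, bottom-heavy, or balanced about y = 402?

Weights sum to 5 + 3 = 8.
y-moment: 5·424 + 3·650 = 4070; centroid 4070/8 ≈ 508.75.
Since 508.8 is below (larger y than) 402, the composition reads bottom-heavy.

bottom-heavy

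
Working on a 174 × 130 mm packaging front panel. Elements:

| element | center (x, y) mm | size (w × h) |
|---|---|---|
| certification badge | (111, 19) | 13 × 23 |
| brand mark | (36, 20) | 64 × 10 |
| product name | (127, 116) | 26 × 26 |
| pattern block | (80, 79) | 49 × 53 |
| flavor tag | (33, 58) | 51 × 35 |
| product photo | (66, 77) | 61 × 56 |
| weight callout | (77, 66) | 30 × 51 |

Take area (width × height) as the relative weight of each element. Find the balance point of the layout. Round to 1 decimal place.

Taking area as weight: certification badge 13·23 = 299, brand mark 64·10 = 640, product name 26·26 = 676, pattern block 49·53 = 2597, flavor tag 51·35 = 1785, product photo 61·56 = 3416, weight callout 30·51 = 1530. Sum 10943.
x: moment 752012 / weight 10943 ≈ 68.72
Σw·y = 769602; ȳ = 769602/10943 ≈ 70.33.

(68.7, 70.3)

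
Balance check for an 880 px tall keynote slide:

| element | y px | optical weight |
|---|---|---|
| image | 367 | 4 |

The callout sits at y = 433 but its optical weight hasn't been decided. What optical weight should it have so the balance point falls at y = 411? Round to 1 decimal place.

The single fixed element contributes weight 4, moment 4·367 = 1468.
Balance at y = 411 requires (1468 + w·433) / (4 + w) = 411.
So w = (411·4 − 1468)/(433 − 411) = 176/22 ≈ 8.00.

w ≈ 8.0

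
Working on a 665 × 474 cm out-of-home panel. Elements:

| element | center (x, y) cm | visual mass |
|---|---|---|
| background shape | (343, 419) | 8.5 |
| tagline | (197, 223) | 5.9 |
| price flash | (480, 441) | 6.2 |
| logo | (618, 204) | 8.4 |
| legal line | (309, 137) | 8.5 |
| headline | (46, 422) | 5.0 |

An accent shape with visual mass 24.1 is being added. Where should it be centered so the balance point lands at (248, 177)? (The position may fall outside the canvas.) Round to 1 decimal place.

(58.7, -33.7)

With the accent shape, Σw becomes 8.5 + 5.9 + 6.2 + 8.4 + 8.5 + 5.0 + 24.1 = 66.6.
Along x: (15101.5 + 24.1·x) / 66.6 = 248 (existing moment 8.5·343 + 5.9·197 + 6.2·480 + 8.4·618 + 8.5·309 + 5.0·46 = 15101.5) ⇒ x = (16516.8 − 15101.5) / 24.1 ≈ 58.73.
Along y: (12599.5 + 24.1·y) / 66.6 = 177 (existing moment 8.5·419 + 5.9·223 + 6.2·441 + 8.4·204 + 8.5·137 + 5.0·422 = 12599.5) ⇒ y = (11788.2 − 12599.5) / 24.1 ≈ -33.66.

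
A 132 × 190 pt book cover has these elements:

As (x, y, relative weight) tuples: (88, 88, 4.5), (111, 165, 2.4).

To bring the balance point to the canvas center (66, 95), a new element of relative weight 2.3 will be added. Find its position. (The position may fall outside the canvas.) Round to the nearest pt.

(-24, 36)

With the new element, Σw becomes 4.5 + 2.4 + 2.3 = 9.2.
x: target moment 9.2×66 = 607.2; current 4.5·88 + 2.4·111 = 662.4; the new element supplies -55.2, so x = -55.2/2.3 ≈ -24.00.
y: target moment 9.2×95 = 874.0; current 4.5·88 + 2.4·165 = 792.0; the new element supplies 82.0, so y = 82.0/2.3 ≈ 35.65.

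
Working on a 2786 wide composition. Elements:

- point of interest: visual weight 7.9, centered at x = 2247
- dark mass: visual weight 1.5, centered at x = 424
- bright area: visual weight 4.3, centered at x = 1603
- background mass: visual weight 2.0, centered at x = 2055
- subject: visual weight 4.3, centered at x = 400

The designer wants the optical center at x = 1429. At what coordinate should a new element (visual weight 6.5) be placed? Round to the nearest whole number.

After adding the new element, total weight = 7.9 + 1.5 + 4.3 + 2.0 + 4.3 + 6.5 = 26.5.
x: need Σw·x = 26.5·1429 = 37868.5. Existing = 7.9·2247 + 1.5·424 + 4.3·1603 + 2.0·2055 + 4.3·400 = 31110.2. Remainder 6758.3 / 6.5 ≈ 1039.74.

x ≈ 1040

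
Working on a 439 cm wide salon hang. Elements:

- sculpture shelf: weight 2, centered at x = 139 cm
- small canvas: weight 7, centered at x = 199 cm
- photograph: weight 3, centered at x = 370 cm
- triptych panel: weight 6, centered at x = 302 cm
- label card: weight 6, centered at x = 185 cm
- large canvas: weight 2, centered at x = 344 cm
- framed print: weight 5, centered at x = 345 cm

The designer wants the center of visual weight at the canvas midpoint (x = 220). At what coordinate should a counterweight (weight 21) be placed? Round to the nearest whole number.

x ≈ 158

New total weight: (2 + 7 + 3 + 6 + 6 + 2 + 5) + 21 = 52.
x: need Σw·x = 52·220 = 11440. Existing = 2·139 + 7·199 + 3·370 + 6·302 + 6·185 + 2·344 + 5·345 = 8116. Remainder 3324 / 21 ≈ 158.29.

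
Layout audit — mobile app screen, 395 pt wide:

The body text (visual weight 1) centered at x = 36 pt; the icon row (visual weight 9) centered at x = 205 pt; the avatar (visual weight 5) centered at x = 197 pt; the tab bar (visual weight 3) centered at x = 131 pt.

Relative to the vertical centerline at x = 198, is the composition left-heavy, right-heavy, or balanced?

Total weight = 1 + 9 + 5 + 3 = 18.
x: (1·36 + 9·205 + 5·197 + 3·131) / 18 = 3259 / 18 ≈ 181.06
181.1 lies left of the midline 198, so the layout is left-heavy.

left-heavy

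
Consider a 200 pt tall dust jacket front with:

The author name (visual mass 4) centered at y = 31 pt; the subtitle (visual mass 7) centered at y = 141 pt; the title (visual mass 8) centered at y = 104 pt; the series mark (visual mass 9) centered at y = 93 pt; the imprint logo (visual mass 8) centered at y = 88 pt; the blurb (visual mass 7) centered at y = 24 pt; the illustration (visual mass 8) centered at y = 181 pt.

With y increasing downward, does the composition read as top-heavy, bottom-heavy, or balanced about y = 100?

balanced

Weights sum to 4 + 7 + 8 + 9 + 8 + 7 + 8 = 51.
Σw·y = 5100; ȳ = 5100/51 ≈ 100.00.
100.00 = 100 exactly: balanced.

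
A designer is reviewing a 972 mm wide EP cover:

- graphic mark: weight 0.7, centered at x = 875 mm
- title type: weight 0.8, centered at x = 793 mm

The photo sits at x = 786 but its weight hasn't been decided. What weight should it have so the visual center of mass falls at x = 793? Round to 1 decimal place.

w ≈ 8.2

Fixed elements: Σw = 0.7 + 0.8 = 1.5, Σw·x = 0.7·875 + 0.8·793 = 1246.9.
Balance at x = 793 requires (1246.9 + w·786) / (1.5 + w) = 793.
Rearranging, w·(786 − 793) = 793·1.5 − 1246.9 = -57.4, so w ≈ -57.4/-7 = 8.20.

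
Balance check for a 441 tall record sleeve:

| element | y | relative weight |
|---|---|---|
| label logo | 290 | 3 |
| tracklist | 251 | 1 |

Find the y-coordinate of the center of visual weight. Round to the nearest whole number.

Total weight = 3 + 1 = 4.
Σw·y = 3·290 + 1·251 = 1121, so ȳ = 1121/4 ≈ 280.25.

y ≈ 280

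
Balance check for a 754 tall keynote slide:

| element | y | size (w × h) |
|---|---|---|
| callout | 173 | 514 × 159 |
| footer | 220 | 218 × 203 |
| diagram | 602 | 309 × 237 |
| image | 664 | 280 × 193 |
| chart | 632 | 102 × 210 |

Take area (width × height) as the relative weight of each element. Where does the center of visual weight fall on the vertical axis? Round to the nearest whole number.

y ≈ 427

Areas → weights: callout 514·159 = 81726, footer 218·203 = 44254, diagram 309·237 = 73233, image 280·193 = 54040, chart 102·210 = 21420; Σw = 274673.
y-moment: 81726·173 + 44254·220 + 73233·602 + 54040·664 + 21420·632 = 117380744; centroid 117380744/274673 ≈ 427.35.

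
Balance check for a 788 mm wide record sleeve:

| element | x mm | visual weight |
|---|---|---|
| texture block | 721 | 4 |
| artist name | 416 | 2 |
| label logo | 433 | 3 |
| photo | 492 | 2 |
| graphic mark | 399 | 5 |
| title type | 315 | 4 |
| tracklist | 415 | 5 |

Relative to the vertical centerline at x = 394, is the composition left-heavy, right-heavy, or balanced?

Σw = 4 + 2 + 3 + 2 + 5 + 4 + 5 = 25.
x: moment 11329 / weight 25 ≈ 453.16
453.2 lies right of the midline 394, so the layout is right-heavy.

right-heavy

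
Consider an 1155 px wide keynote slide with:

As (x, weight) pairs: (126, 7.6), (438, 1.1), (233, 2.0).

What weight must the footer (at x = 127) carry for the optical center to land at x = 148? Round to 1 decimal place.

Existing Σw = 10.7 (7.6 + 1.1 + 2.0); existing moment 7.6·126 + 1.1·438 + 2.0·233 = 1905.4.
For the centroid to hit 148: (1905.4 + w·127) / (10.7 + w) = 148.
Rearranging, w·(127 − 148) = 148·10.7 − 1905.4 = -321.8, so w ≈ -321.8/-21 = 15.32.

w ≈ 15.3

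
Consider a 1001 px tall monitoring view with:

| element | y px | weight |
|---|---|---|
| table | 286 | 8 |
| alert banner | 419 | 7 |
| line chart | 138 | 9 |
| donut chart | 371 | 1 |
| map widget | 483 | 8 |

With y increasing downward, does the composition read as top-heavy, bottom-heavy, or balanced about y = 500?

top-heavy

Σw = 8 + 7 + 9 + 1 + 8 = 33.
y-moment: 8·286 + 7·419 + 9·138 + 1·371 + 8·483 = 10698; centroid 10698/33 ≈ 324.18.
Since 324.2 is above (smaller y than) 500, the composition reads top-heavy.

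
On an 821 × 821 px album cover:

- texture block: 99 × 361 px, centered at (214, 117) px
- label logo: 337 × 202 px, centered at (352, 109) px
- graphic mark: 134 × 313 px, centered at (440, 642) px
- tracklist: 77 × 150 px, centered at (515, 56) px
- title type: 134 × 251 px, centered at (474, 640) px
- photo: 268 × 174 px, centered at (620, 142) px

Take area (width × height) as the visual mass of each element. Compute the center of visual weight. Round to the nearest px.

Taking area as weight: texture block 99·361 = 35739, label logo 337·202 = 68074, graphic mark 134·313 = 41942, tracklist 77·150 = 11550, title type 134·251 = 33634, photo 268·174 = 46632. Sum 237571.
Σw·x = 35739·214 + 68074·352 + 41942·440 + 11550·515 + 33634·474 + 46632·620 = 100867280, so x̄ = 100867280/237571 ≈ 424.58.
Σw·y = 35739·117 + 68074·109 + 41942·642 + 11550·56 + 33634·640 + 46632·142 = 67322597, so ȳ = 67322597/237571 ≈ 283.38.

(425, 283)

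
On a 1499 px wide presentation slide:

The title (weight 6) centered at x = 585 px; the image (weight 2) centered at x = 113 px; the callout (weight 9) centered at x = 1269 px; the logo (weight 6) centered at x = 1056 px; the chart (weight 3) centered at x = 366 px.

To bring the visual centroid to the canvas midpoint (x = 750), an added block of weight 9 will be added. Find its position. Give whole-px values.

x ≈ 407

With the added block, Σw becomes 6 + 2 + 9 + 6 + 3 + 9 = 35.
Along x: (22591 + 9·x) / 35 = 750 (existing moment 6·585 + 2·113 + 9·1269 + 6·1056 + 3·366 = 22591) ⇒ x = (26250 − 22591) / 9 ≈ 406.56.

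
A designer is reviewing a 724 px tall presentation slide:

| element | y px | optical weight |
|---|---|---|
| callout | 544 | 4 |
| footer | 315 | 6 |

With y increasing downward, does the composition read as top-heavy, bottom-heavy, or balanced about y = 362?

bottom-heavy

Weights sum to 4 + 6 = 10.
Σw·y = 4·544 + 6·315 = 4066, so ȳ = 4066/10 ≈ 406.60.
406.6 lies below (larger y than) the midline 362, so the layout is bottom-heavy.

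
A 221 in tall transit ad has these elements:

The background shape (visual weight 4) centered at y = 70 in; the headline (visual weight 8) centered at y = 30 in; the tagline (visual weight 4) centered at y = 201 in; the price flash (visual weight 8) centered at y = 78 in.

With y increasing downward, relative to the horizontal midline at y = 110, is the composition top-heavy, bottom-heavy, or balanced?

Σw = 4 + 8 + 4 + 8 = 24.
Σw·y = 4·70 + 8·30 + 4·201 + 8·78 = 1948, so ȳ = 1948/24 ≈ 81.17.
Since 81.2 is above (smaller y than) 110, the composition reads top-heavy.

top-heavy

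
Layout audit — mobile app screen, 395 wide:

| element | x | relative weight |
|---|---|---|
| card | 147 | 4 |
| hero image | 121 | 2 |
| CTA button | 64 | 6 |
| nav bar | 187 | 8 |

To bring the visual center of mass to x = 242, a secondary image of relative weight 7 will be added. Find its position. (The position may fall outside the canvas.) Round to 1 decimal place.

x ≈ 546.3

After adding the secondary image, total weight = 4 + 2 + 6 + 8 + 7 = 27.
Along x: (2710 + 7·x) / 27 = 242 (existing moment 4·147 + 2·121 + 6·64 + 8·187 = 2710) ⇒ x = (6534 − 2710) / 7 ≈ 546.29.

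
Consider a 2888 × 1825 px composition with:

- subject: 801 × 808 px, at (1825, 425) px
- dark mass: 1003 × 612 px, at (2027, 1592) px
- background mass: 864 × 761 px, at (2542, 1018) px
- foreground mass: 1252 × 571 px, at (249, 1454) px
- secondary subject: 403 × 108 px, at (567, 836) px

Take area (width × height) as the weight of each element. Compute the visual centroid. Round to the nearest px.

(1606, 1120)

Taking area as weight: subject 801·808 = 647208, dark mass 1003·612 = 613836, background mass 864·761 = 657504, foreground mass 1252·571 = 714892, secondary subject 403·108 = 43524. Sum 2676964.
x: (647208·1825 + 613836·2027 + 657504·2542 + 714892·249 + 43524·567) / 2676964 = 4299461556 / 2676964 ≈ 1606.10
y: (647208·425 + 613836·1592 + 657504·1018 + 714892·1454 + 43524·836) / 2676964 = 2997468416 / 2676964 ≈ 1119.73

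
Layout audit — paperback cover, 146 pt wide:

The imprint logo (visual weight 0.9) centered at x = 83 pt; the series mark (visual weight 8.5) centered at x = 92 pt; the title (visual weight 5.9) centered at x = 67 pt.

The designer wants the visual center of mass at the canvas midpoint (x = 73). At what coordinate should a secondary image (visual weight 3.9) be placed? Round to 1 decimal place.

x ≈ 38.4

After adding the secondary image, total weight = 0.9 + 8.5 + 5.9 + 3.9 = 19.2.
Along x: (1252.0 + 3.9·x) / 19.2 = 73 (existing moment 0.9·83 + 8.5·92 + 5.9·67 = 1252.0) ⇒ x = (1401.6 − 1252.0) / 3.9 ≈ 38.36.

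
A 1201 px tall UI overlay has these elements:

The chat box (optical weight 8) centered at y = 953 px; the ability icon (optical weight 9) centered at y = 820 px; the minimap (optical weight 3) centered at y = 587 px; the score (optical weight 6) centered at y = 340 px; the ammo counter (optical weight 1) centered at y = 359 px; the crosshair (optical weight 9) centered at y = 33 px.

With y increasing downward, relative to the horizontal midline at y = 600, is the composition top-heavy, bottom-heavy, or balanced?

top-heavy

Weights sum to 8 + 9 + 3 + 6 + 1 + 9 = 36.
y: moment 19461 / weight 36 ≈ 540.58
540.6 vs midline 600 → top-heavy.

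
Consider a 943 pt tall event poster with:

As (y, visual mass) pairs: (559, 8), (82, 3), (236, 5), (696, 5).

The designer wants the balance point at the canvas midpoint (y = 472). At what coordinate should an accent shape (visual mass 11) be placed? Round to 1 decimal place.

New total weight: (8 + 3 + 5 + 5) + 11 = 32.
y: target moment 32×472 = 15104; current 8·559 + 3·82 + 5·236 + 5·696 = 9378; the accent shape supplies 5726, so y = 5726/11 ≈ 520.55.

y ≈ 520.5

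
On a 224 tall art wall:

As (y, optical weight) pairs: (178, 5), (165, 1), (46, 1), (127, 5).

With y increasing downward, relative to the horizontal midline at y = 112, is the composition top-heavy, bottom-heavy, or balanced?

bottom-heavy

Weights sum to 5 + 1 + 1 + 5 = 12.
y-moment: 5·178 + 1·165 + 1·46 + 5·127 = 1736; centroid 1736/12 ≈ 144.67.
Since 144.7 is below (larger y than) 112, the composition reads bottom-heavy.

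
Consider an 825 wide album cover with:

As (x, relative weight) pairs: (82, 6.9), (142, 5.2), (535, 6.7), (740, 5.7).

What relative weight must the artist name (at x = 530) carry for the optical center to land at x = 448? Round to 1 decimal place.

Existing Σw = 24.5 (6.9 + 5.2 + 6.7 + 5.7); existing moment 6.9·82 + 5.2·142 + 6.7·535 + 5.7·740 = 9106.7.
Set Σw·x/Σw = 448: (9106.7 + 530w) = 448·(24.5 + w).
Rearranging, w·(530 − 448) = 448·24.5 − 9106.7 = 1869.3, so w ≈ 1869.3/82 = 22.80.

w ≈ 22.8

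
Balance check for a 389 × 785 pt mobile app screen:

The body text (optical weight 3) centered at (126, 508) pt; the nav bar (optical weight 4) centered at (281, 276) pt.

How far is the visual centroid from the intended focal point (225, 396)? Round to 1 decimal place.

≈ 23.1 pt

Total weight = 3 + 4 = 7.
x: (3·126 + 4·281) / 7 = 1502 / 7 ≈ 214.57
y: (3·508 + 4·276) / 7 = 2628 / 7 ≈ 375.43
Relative to (225, 396): Δ = (-10.43, -20.57); |Δ| = √(-10.43² + -20.57²) ≈ 23.06.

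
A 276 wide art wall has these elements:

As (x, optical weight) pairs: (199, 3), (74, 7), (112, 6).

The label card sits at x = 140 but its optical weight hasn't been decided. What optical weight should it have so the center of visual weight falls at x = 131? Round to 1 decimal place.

w ≈ 34.3

Known weights sum to 3 + 7 + 6 = 16; their moment is 3·199 + 7·74 + 6·112 = 1787.
Balance at x = 131 requires (1787 + w·140) / (16 + w) = 131.
Rearranging, w·(140 − 131) = 131·16 − 1787 = 309, so w ≈ 309/9 = 34.33.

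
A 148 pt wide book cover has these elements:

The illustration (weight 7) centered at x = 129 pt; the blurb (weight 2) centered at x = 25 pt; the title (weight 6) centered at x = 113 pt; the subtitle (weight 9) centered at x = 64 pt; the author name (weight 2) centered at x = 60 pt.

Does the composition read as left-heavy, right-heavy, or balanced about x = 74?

Weights sum to 7 + 2 + 6 + 9 + 2 = 26.
Σw·x = 7·129 + 2·25 + 6·113 + 9·64 + 2·60 = 2327, so x̄ = 2327/26 ≈ 89.50.
89.5 vs midline 74 → right-heavy.

right-heavy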